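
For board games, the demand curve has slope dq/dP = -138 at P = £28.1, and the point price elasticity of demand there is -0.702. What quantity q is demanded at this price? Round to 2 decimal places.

Ed = (dq/dP)·(P/q) ⇒ q = (dq/dP)·P/Ed = (-138)·28.1/(-0.702) = 5523.9316…

5523.93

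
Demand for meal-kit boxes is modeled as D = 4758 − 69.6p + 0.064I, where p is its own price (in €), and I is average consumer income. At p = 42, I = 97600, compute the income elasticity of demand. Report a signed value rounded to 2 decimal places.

0.77

At the given values, D = 4758 − 69.6(42) + 0.064(97600) = 8081.2.
∂D/∂I = 0.064.
E = (0.064) × (97600/8081.2) = 0.7729…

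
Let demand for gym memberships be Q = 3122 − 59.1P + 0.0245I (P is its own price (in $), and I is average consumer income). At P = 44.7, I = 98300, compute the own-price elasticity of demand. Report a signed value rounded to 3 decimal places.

At the given values, Q = 3122 − 59.1(44.7) + 0.0245(98300) = 2888.58.
∂Q/∂P = −59.1.
E = (-59.1) × (44.7/2888.58) = -0.91455…

-0.915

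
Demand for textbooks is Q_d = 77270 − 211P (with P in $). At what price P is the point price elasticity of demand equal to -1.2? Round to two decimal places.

Ed = −211P/(77270 − 211P). Set this equal to -1.2:
211P = 1.2·(77270 − 211P) ⇒ 211P(1 + 1.2) = 1.2·77270
P = 1.2·77270 / (211·2.2) = 199.7501…

199.75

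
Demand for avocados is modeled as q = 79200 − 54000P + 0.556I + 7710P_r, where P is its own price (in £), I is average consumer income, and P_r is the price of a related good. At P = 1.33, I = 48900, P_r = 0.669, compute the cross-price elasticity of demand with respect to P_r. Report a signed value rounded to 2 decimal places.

At the given values, q = 79200 − 54000(1.33) + 0.556(48900) + 7710(0.669) = 39726.39.
∂q/∂P_r = 7710.
E = (7710) × (0.669/39726.39) = 0.1298…

0.13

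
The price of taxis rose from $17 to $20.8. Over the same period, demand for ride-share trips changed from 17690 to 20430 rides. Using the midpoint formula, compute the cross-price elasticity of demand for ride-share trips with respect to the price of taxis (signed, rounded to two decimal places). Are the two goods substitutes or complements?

0.71; substitutes

%ΔQ_{ride-share trips} = (20430 − 17690)/avg = 2740/19060 = 0.143756…
%ΔP_{taxis} = (20.8 − 17)/avg = 3.8/18.9 = 0.201058…
E_cross = (2740/19060) / (3.8/18.9) = 0.7149…
E_cross > 0 ⇒ the goods are substitutes.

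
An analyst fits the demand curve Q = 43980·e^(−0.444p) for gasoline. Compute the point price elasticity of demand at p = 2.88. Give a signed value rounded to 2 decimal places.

dQ/dp = −0.444·Q = -5436.22. At p = 2.88, Q = 12243.7.
Ed = (dQ/dp)·(p/Q) = (-5436.22) × (2.88/12243.7) = -1.2787…

-1.28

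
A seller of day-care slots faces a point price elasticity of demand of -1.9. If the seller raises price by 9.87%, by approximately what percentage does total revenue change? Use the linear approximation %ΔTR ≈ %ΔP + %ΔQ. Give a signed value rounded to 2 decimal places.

-8.88%

%ΔQ ≈ Ed × %ΔP = (-1.9) × (+9.87%) = -18.7530%
%ΔTR ≈ %ΔP + %ΔQ = (+9.87%) + (-18.7530%) = -8.8830%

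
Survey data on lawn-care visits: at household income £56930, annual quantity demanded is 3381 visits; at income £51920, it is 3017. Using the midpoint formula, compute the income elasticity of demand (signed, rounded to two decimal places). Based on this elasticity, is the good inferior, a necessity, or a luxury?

%ΔQ = (3017 − 3381)/[( 3381 + 3017)/2] = -364/3199 = -0.113785…
%ΔIncome = (51920 − 56930)/[( 56930 + 51920)/2] = -5010/54425 = -0.092053…
E_income = (-364/3199) / (-5010/54425) = 1.2360…
E_income > 1 ⇒ normal good, luxury.

1.24; luxury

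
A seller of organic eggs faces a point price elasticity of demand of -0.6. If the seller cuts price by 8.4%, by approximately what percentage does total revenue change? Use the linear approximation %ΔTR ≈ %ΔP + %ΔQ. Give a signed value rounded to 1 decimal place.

%ΔQ ≈ Ed × %ΔP = (-0.6) × (-8.4%) = +5.0400%
%ΔTR ≈ %ΔP + %ΔQ = (-8.4%) + (+5.0400%) = -3.3600%

-3.4%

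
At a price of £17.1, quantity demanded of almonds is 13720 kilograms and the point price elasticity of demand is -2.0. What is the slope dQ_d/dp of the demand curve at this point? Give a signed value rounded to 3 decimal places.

Ed = (dQ_d/dp)·(p/Q_d) ⇒ dQ_d/dp = Ed·Q_d/p = (-2.0)·13720/17.1 = -1604.67836…

-1604.678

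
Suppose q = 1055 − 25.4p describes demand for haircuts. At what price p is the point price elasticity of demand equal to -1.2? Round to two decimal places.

Ed = −25.4p/(1055 − 25.4p). Set this equal to -1.2:
25.4p = 1.2·(1055 − 25.4p) ⇒ 25.4p(1 + 1.2) = 1.2·1055
p = 1.2·1055 / (25.4·2.2) = 22.6556…

22.66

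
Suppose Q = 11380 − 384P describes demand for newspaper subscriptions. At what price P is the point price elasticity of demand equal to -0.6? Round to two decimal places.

11.11

Ed = −384P/(11380 − 384P). Set this equal to -0.6:
384P = 0.6·(11380 − 384P) ⇒ 384P(1 + 0.6) = 0.6·11380
P = 0.6·11380 / (384·1.6) = 11.1132…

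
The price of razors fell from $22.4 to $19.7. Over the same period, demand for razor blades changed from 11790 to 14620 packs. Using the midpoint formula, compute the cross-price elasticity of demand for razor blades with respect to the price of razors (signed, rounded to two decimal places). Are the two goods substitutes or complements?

-1.67; complements

%ΔQ_{razor blades} = (14620 − 11790)/avg = 2830/13205 = 0.214312…
%ΔP_{razors} = (19.7 − 22.4)/avg = -2.7/21.05 = -0.128266…
E_cross = (2830/13205) / (-2.7/21.05) = -1.6708…
E_cross < 0 ⇒ the goods are complements.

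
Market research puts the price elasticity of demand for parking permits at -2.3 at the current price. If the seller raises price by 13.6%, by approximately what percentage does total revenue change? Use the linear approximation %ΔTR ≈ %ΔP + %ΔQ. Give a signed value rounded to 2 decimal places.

%ΔQ ≈ Ed × %ΔP = (-2.3) × (+13.6%) = -31.2800%
%ΔTR ≈ %ΔP + %ΔQ = (+13.6%) + (-31.2800%) = -17.6800%

-17.68%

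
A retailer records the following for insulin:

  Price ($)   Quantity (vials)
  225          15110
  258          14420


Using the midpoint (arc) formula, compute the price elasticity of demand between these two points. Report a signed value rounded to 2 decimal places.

-0.34

%ΔQ = (14420 − 15110) / [(15110 + 14420)/2] = -690/14765 = -0.046732…
%ΔP = (258 − 225) / [(225 + 258)/2] = 33/241.5 = 0.136645…
Arc Ed = %ΔQ / %ΔP = (-690/14765) / (33/241.5) = -0.3419…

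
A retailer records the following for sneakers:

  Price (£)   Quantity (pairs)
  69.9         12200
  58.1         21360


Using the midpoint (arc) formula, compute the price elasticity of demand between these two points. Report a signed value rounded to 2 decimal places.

-2.96

%ΔQ = (21360 − 12200) / [(12200 + 21360)/2] = 9160/16780 = 0.545887…
%ΔP = (58.1 − 69.9) / [(69.9 + 58.1)/2] = -11.8/64 = -0.184375
Arc Ed = %ΔQ / %ΔP = (9160/16780) / (-11.8/64) = -2.9607…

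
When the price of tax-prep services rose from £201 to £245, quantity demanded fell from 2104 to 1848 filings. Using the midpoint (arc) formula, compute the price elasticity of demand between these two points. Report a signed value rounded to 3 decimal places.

%ΔQ = (1848 − 2104) / [(2104 + 1848)/2] = -256/1976 = -0.129554…
%ΔP = (245 − 201) / [(201 + 245)/2] = 44/223 = 0.197309…
Arc Ed = %ΔQ / %ΔP = (-256/1976) / (44/223) = -0.65660…

-0.657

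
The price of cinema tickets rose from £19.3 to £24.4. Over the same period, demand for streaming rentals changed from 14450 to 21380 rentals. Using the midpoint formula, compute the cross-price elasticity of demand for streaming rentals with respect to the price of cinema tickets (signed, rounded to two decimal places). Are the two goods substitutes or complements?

%ΔQ_{streaming rentals} = (21380 − 14450)/avg = 6930/17915 = 0.386826…
%ΔP_{cinema tickets} = (24.4 − 19.3)/avg = 5.1/21.85 = 0.233409…
E_cross = (6930/17915) / (5.1/21.85) = 1.6572…
E_cross > 0 ⇒ the goods are substitutes.

1.66; substitutes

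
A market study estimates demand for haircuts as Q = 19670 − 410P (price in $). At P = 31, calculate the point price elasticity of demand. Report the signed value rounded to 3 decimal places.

-1.826

dQ/dP = −410. At P = 31, Q = 19670 − 410(31) = 6960.
Ed = (dQ/dP)·(P/Q) = −410 × (31/6960) = -1.82614…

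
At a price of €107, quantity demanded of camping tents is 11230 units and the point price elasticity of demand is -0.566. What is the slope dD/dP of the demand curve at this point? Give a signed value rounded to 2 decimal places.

-59.40

Ed = (dD/dP)·(P/D) ⇒ dD/dP = Ed·D/P = (-0.566)·11230/107 = -59.4035…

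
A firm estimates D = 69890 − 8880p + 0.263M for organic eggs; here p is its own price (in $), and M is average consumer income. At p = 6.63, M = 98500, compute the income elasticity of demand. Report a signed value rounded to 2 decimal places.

At the given values, D = 69890 − 8880(6.63) + 0.263(98500) = 36921.1.
∂D/∂M = 0.263.
E = (0.263) × (98500/36921.1) = 0.7016…

0.70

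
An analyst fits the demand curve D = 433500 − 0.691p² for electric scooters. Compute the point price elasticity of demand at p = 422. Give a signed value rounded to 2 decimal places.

-0.79

dD/dp = −2·0.691·p = -583.204. At p = 422, D = 310443.956.
Ed = (dD/dp)·(p/D) = (-583.204) × (422/310443.956) = -0.7927…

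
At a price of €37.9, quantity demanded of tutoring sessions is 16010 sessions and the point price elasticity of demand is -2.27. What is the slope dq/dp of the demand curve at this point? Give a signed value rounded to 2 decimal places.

-958.91

Ed = (dq/dp)·(p/q) ⇒ dq/dp = Ed·q/p = (-2.27)·16010/37.9 = -958.9102…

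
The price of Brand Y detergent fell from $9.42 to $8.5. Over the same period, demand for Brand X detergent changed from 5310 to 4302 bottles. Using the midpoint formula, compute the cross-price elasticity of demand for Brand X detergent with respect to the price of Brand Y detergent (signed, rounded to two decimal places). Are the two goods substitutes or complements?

2.04; substitutes

%ΔQ_{Brand X detergent} = (4302 − 5310)/avg = -1008/4806 = -0.209737…
%ΔP_{Brand Y detergent} = (8.5 − 9.42)/avg = -0.92/8.96 = -0.102678…
E_cross = (-1008/4806) / (-0.92/8.96) = 2.0426…
E_cross > 0 ⇒ the goods are substitutes.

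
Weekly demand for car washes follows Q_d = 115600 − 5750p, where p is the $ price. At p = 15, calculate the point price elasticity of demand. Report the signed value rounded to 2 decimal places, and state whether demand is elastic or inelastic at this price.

dQ_d/dp = −5750. At p = 15, Q_d = 115600 − 5750(15) = 29350.
Ed = (dQ_d/dp)·(p/Q_d) = −5750 × (15/29350) = -2.9386…
|Ed| = 2.94 > 1, so demand is elastic.

-2.94; elastic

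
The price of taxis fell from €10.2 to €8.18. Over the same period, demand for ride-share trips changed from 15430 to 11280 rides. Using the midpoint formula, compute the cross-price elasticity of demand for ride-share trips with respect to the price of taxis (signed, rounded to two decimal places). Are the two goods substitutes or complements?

%ΔQ_{ride-share trips} = (11280 − 15430)/avg = -4150/13355 = -0.310745…
%ΔP_{taxis} = (8.18 − 10.2)/avg = -2.02/9.19 = -0.219804…
E_cross = (-4150/13355) / (-2.02/9.19) = 1.4137…
E_cross > 0 ⇒ the goods are substitutes.

1.41; substitutes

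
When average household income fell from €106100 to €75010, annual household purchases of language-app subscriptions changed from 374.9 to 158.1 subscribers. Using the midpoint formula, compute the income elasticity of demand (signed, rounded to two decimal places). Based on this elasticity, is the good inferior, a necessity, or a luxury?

2.37; luxury

%ΔQ = (158.1 − 374.9)/[( 374.9 + 158.1)/2] = -216.8/266.5 = -0.813508…
%ΔIncome = (75010 − 106100)/[( 106100 + 75010)/2] = -31090/90555 = -0.343327…
E_income = (-216.8/266.5) / (-31090/90555) = 2.3694…
E_income > 1 ⇒ normal good, luxury.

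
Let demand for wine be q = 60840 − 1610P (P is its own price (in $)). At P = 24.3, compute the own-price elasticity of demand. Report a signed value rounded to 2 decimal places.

-1.80

At the given values, q = 60840 − 1610(24.3) = 21717.
∂q/∂P = −1610.
E = (-1610) × (24.3/21717) = -1.8014…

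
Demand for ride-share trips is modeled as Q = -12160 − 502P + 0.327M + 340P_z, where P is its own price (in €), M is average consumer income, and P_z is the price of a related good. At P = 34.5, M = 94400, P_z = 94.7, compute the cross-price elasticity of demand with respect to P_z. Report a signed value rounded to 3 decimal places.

At the given values, Q = -12160 − 502(34.5) + 0.327(94400) + 340(94.7) = 33587.8.
∂Q/∂P_z = 340.
E = (340) × (94.7/33587.8) = 0.95862…

0.959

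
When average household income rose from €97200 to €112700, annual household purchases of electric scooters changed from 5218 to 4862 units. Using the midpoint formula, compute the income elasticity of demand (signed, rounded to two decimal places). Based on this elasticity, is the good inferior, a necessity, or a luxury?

-0.48; inferior

%ΔQ = (4862 − 5218)/[( 5218 + 4862)/2] = -356/5040 = -0.070634…
%ΔIncome = (112700 − 97200)/[( 97200 + 112700)/2] = 15500/104950 = 0.147689…
E_income = (-356/5040) / (15500/104950) = -0.4782…
E_income < 0 ⇒ inferior good.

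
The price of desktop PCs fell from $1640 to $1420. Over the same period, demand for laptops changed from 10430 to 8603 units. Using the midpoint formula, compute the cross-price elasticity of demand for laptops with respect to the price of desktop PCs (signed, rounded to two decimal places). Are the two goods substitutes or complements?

%ΔQ_{laptops} = (8603 − 10430)/avg = -1827/9516.5 = -0.191982…
%ΔP_{desktop PCs} = (1420 − 1640)/avg = -220/1530 = -0.143790…
E_cross = (-1827/9516.5) / (-220/1530) = 1.3351…
E_cross > 0 ⇒ the goods are substitutes.

1.34; substitutes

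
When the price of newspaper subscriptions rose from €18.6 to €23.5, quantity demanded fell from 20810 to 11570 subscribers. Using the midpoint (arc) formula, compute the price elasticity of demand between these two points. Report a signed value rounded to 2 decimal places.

-2.45

%ΔQ = (11570 − 20810) / [(20810 + 11570)/2] = -9240/16190 = -0.570722…
%ΔP = (23.5 − 18.6) / [(18.6 + 23.5)/2] = 4.9/21.05 = 0.232779…
Arc Ed = %ΔQ / %ΔP = (-9240/16190) / (4.9/21.05) = -2.4517…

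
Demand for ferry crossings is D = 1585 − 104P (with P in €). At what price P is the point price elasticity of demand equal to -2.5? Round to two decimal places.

10.89

Ed = −104P/(1585 − 104P). Set this equal to -2.5:
104P = 2.5·(1585 − 104P) ⇒ 104P(1 + 2.5) = 2.5·1585
P = 2.5·1585 / (104·3.5) = 10.8859…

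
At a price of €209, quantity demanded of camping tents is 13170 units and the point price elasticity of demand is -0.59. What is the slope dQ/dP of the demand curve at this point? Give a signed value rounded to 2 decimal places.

-37.18

Ed = (dQ/dP)·(P/Q) ⇒ dQ/dP = Ed·Q/P = (-0.59)·13170/209 = -37.1784…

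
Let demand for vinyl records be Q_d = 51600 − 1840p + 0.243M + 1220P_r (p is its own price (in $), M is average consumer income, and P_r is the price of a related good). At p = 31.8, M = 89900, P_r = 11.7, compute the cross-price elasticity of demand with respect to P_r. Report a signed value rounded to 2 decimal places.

0.49

At the given values, Q_d = 51600 − 1840(31.8) + 0.243(89900) + 1220(11.7) = 29207.7.
∂Q_d/∂P_r = 1220.
E = (1220) × (11.7/29207.7) = 0.4887…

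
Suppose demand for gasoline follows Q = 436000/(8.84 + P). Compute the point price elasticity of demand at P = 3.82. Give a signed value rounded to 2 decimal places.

dQ/dP = −436000/(8.84 + P)² = -2720.31. At P = 3.82, Q = 34439.2.
Ed = (dQ/dP)·(P/Q) = (-2720.31) × (3.82/34439.2) = -0.3017…

-0.30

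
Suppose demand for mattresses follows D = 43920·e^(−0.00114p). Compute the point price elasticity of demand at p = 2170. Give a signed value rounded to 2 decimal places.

dD/dp = −0.00114·D = -4.219. At p = 2170, D = 3700.88.
Ed = (dD/dp)·(p/D) = (-4.219) × (2170/3700.88) = -2.4738

-2.47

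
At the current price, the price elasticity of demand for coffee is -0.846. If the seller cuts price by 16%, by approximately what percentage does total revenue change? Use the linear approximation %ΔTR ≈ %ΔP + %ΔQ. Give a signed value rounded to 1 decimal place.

%ΔQ ≈ Ed × %ΔP = (-0.846) × (-16%) = +13.5360%
%ΔTR ≈ %ΔP + %ΔQ = (-16%) + (+13.5360%) = -2.4640%

-2.5%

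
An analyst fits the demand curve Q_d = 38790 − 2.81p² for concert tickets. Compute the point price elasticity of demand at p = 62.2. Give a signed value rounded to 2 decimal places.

dQ_d/dp = −2·2.81·p = -349.564. At p = 62.2, Q_d = 27918.5596.
Ed = (dQ_d/dp)·(p/Q_d) = (-349.564) × (62.2/27918.5596) = -0.7787…

-0.78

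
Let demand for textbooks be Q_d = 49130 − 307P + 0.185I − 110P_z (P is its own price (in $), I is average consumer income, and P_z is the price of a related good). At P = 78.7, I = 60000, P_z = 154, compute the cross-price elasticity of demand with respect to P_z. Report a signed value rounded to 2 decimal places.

-0.89

At the given values, Q_d = 49130 − 307(78.7) + 0.185(60000) − 110(154) = 19129.1.
∂Q_d/∂P_z = -110.
E = (-110) × (154/19129.1) = -0.8855…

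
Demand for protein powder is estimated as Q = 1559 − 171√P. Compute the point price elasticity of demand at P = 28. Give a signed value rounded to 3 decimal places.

-0.692

dQ/dP = −171/(2√P) = -16.158. At P = 28, Q = 654.153.
Ed = (dQ/dP)·(P/Q) = (-16.158) × (28/654.153) = -0.69161…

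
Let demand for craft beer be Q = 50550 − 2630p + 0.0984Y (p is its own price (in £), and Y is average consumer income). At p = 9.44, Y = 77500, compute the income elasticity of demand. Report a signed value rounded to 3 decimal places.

At the given values, Q = 50550 − 2630(9.44) + 0.0984(77500) = 33348.8.
∂Q/∂Y = 0.0984.
E = (0.0984) × (77500/33348.8) = 0.22867…

0.229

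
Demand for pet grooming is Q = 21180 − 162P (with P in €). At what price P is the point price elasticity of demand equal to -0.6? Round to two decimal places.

49.03

Ed = −162P/(21180 − 162P). Set this equal to -0.6:
162P = 0.6·(21180 − 162P) ⇒ 162P(1 + 0.6) = 0.6·21180
P = 0.6·21180 / (162·1.6) = 49.0277…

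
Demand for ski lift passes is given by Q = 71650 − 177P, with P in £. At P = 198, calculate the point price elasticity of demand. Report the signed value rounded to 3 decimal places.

-0.957

dQ/dP = −177. At P = 198, Q = 71650 − 177(198) = 36604.
Ed = (dQ/dP)·(P/Q) = −177 × (198/36604) = -0.95743…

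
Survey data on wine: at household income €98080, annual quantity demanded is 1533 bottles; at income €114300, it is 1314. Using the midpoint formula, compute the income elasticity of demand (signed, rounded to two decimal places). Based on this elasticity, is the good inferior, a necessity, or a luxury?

-1.01; inferior

%ΔQ = (1314 − 1533)/[( 1533 + 1314)/2] = -219/1423.5 = -0.153846…
%ΔIncome = (114300 − 98080)/[( 98080 + 114300)/2] = 16220/106190 = 0.152745…
E_income = (-219/1423.5) / (16220/106190) = -1.0072…
E_income < 0 ⇒ inferior good.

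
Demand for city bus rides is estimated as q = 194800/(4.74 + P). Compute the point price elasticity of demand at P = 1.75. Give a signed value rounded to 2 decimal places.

-0.27

dq/dP = −194800/(4.74 + P)² = -4624.87. At P = 1.75, q = 30015.4.
Ed = (dq/dP)·(P/q) = (-4624.87) × (1.75/30015.4) = -0.2696…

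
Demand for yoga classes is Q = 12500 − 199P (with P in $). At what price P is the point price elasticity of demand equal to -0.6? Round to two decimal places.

23.56

Ed = −199P/(12500 − 199P). Set this equal to -0.6:
199P = 0.6·(12500 − 199P) ⇒ 199P(1 + 0.6) = 0.6·12500
P = 0.6·12500 / (199·1.6) = 23.5552…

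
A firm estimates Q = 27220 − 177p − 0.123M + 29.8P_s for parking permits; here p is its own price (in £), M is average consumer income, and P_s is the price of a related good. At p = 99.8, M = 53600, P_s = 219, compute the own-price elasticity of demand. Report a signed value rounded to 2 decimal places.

-1.86

At the given values, Q = 27220 − 177(99.8) − 0.123(53600) + 29.8(219) = 9488.8.
∂Q/∂p = −177.
E = (-177) × (99.8/9488.8) = -1.8616…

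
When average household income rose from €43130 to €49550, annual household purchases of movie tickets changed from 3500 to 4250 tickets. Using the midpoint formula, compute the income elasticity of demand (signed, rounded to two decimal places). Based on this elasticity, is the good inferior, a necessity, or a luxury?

%ΔQ = (4250 − 3500)/[( 3500 + 4250)/2] = 750/3875 = 0.193548…
%ΔIncome = (49550 − 43130)/[( 43130 + 49550)/2] = 6420/46340 = 0.138541…
E_income = (750/3875) / (6420/46340) = 1.3970…
E_income > 1 ⇒ normal good, luxury.

1.40; luxury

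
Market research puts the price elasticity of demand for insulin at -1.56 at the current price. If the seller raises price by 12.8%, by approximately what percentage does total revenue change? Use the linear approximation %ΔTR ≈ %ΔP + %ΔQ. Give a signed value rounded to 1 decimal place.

%ΔQ ≈ Ed × %ΔP = (-1.56) × (+12.8%) = -19.9680%
%ΔTR ≈ %ΔP + %ΔQ = (+12.8%) + (-19.9680%) = -7.1680%

-7.2%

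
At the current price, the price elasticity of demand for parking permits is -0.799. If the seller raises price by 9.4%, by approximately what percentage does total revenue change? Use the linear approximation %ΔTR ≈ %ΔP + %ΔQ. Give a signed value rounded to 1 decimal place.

%ΔQ ≈ Ed × %ΔP = (-0.799) × (+9.4%) = -7.5106%
%ΔTR ≈ %ΔP + %ΔQ = (+9.4%) + (-7.5106%) = +1.8894%

+1.9%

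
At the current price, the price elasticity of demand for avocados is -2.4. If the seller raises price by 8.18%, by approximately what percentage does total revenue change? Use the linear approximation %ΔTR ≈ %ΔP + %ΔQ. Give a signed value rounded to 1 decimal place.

%ΔQ ≈ Ed × %ΔP = (-2.4) × (+8.18%) = -19.6320%
%ΔTR ≈ %ΔP + %ΔQ = (+8.18%) + (-19.6320%) = -11.4520%

-11.5%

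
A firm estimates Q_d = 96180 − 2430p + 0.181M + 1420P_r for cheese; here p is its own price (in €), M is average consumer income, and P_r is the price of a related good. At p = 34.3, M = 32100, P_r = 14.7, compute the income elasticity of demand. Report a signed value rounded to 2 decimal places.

At the given values, Q_d = 96180 − 2430(34.3) + 0.181(32100) + 1420(14.7) = 39515.1.
∂Q_d/∂M = 0.181.
E = (0.181) × (32100/39515.1) = 0.1470…

0.15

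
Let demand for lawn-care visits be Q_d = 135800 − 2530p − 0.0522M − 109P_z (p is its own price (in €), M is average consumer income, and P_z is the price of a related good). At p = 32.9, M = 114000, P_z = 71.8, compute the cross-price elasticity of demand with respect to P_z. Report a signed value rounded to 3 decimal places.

At the given values, Q_d = 135800 − 2530(32.9) − 0.0522(114000) − 109(71.8) = 38786.
∂Q_d/∂P_z = -109.
E = (-109) × (71.8/38786) = -0.20177…

-0.202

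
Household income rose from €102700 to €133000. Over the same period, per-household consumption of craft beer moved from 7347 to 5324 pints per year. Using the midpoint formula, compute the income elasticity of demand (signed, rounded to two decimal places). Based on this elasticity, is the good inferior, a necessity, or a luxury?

-1.24; inferior

%ΔQ = (5324 − 7347)/[( 7347 + 5324)/2] = -2023/6335.5 = -0.319311…
%ΔIncome = (133000 − 102700)/[( 102700 + 133000)/2] = 30300/117850 = 0.257106…
E_income = (-2023/6335.5) / (30300/117850) = -1.2419…
E_income < 0 ⇒ inferior good.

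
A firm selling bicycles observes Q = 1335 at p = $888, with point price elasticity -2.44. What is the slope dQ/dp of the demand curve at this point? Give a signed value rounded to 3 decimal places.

Ed = (dQ/dp)·(p/Q) ⇒ dQ/dp = Ed·Q/p = (-2.44)·1335/888 = -3.66824…

-3.668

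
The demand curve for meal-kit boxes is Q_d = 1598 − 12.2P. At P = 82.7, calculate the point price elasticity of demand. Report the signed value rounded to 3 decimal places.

dQ_d/dP = −12.2. At P = 82.7, Q_d = 1598 − 12.2(82.7) = 589.06.
Ed = (dQ_d/dP)·(P/Q_d) = −12.2 × (82.7/589.06) = -1.71279…

-1.713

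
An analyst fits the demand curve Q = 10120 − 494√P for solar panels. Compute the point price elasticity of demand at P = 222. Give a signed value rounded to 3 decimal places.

-1.334

dQ/dP = −494/(2√P) = -16.5776. At P = 222, Q = 2759.57.
Ed = (dQ/dP)·(P/Q) = (-16.5776) × (222/2759.57) = -1.33362…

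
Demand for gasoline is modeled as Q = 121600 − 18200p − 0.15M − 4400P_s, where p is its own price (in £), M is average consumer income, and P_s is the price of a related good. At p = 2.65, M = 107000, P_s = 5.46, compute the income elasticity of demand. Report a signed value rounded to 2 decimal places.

-0.48

At the given values, Q = 121600 − 18200(2.65) − 0.15(107000) − 4400(5.46) = 33296.
∂Q/∂M = -0.15.
E = (-0.15) × (107000/33296) = -0.4820…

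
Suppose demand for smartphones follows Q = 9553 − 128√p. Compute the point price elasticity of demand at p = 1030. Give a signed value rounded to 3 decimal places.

dQ/dp = −128/(2√p) = -1.99417. At p = 1030, Q = 5445.02.
Ed = (dQ/dp)·(p/Q) = (-1.99417) × (1030/5445.02) = -0.37722…

-0.377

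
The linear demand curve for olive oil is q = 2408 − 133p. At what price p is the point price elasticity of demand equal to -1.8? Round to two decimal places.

11.64

Ed = −133p/(2408 − 133p). Set this equal to -1.8:
133p = 1.8·(2408 − 133p) ⇒ 133p(1 + 1.8) = 1.8·2408
p = 1.8·2408 / (133·2.8) = 11.6390…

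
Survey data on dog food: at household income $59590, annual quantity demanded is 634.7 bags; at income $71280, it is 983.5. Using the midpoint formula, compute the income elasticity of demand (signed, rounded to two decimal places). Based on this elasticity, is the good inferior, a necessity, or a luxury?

%ΔQ = (983.5 − 634.7)/[( 634.7 + 983.5)/2] = 348.8/809.1 = 0.431096…
%ΔIncome = (71280 − 59590)/[( 59590 + 71280)/2] = 11690/65435 = 0.178650…
E_income = (348.8/809.1) / (11690/65435) = 2.4130…
E_income > 1 ⇒ normal good, luxury.

2.41; luxury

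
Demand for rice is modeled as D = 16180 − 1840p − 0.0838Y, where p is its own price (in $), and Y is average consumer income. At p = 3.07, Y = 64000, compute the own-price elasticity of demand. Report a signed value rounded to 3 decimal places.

-1.093

At the given values, D = 16180 − 1840(3.07) − 0.0838(64000) = 5168.
∂D/∂p = −1840.
E = (-1840) × (3.07/5168) = -1.09303…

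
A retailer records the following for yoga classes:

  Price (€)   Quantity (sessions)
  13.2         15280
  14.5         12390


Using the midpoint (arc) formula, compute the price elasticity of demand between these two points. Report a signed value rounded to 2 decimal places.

-2.23

%ΔQ = (12390 − 15280) / [(15280 + 12390)/2] = -2890/13835 = -0.208890…
%ΔP = (14.5 − 13.2) / [(13.2 + 14.5)/2] = 1.3/13.85 = 0.093862…
Arc Ed = %ΔQ / %ΔP = (-2890/13835) / (1.3/13.85) = -2.2254…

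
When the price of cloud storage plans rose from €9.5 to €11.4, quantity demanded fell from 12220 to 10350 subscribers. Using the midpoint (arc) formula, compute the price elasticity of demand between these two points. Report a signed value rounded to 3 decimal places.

-0.911

%ΔQ = (10350 − 12220) / [(12220 + 10350)/2] = -1870/11285 = -0.165706…
%ΔP = (11.4 − 9.5) / [(9.5 + 11.4)/2] = 1.9/10.45 = 0.181818…
Arc Ed = %ΔQ / %ΔP = (-1870/11285) / (1.9/10.45) = -0.91138…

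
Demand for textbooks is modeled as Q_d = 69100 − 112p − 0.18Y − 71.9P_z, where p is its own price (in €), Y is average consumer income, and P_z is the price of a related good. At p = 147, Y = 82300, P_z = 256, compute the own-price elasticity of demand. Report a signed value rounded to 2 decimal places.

-0.85

At the given values, Q_d = 69100 − 112(147) − 0.18(82300) − 71.9(256) = 19415.6.
∂Q_d/∂p = −112.
E = (-112) × (147/19415.6) = -0.8479…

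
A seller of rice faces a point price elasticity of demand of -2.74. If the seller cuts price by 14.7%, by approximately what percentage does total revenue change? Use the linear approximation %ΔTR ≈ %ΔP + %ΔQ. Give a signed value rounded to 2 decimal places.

%ΔQ ≈ Ed × %ΔP = (-2.74) × (-14.7%) = +40.2780%
%ΔTR ≈ %ΔP + %ΔQ = (-14.7%) + (+40.2780%) = +25.5780%

+25.58%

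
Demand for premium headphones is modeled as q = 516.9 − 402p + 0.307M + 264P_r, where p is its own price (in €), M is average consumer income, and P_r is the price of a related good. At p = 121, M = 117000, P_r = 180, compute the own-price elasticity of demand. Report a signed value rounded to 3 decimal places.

At the given values, q = 516.9 − 402(121) + 0.307(117000) + 264(180) = 35313.9.
∂q/∂p = −402.
E = (-402) × (121/35313.9) = -1.37741…

-1.377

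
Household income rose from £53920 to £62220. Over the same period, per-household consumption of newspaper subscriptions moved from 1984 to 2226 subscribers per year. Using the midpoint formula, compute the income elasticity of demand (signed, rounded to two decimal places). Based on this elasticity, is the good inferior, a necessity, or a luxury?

%ΔQ = (2226 − 1984)/[( 1984 + 2226)/2] = 242/2105 = 0.114964…
%ΔIncome = (62220 − 53920)/[( 53920 + 62220)/2] = 8300/58070 = 0.142930…
E_income = (242/2105) / (8300/58070) = 0.8043…
0 < E_income < 1 ⇒ normal good, necessity.

0.80; necessity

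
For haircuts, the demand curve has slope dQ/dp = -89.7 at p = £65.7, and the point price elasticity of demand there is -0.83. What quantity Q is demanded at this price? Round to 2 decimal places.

Ed = (dQ/dp)·(p/Q) ⇒ Q = (dQ/dp)·p/Ed = (-89.7)·65.7/(-0.83) = 7100.3493…

7100.35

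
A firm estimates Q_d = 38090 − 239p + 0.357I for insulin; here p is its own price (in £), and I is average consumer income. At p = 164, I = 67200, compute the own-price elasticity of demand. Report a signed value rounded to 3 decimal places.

At the given values, Q_d = 38090 − 239(164) + 0.357(67200) = 22884.4.
∂Q_d/∂p = −239.
E = (-239) × (164/22884.4) = -1.71278…

-1.713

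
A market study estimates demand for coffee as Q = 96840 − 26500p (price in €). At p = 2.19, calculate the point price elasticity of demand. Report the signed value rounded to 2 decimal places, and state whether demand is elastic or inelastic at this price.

dQ/dp = −26500. At p = 2.19, Q = 96840 − 26500(2.19) = 38805.
Ed = (dQ/dp)·(p/Q) = −26500 × (2.19/38805) = -1.4955…
|Ed| = 1.50 > 1, so demand is elastic.

-1.50; elastic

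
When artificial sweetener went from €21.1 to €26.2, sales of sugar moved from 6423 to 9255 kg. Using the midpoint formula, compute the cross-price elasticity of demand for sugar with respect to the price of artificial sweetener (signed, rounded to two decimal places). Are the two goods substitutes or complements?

%ΔQ_{sugar} = (9255 − 6423)/avg = 2832/7839 = 0.361270…
%ΔP_{artificial sweetener} = (26.2 − 21.1)/avg = 5.1/23.65 = 0.215644…
E_cross = (2832/7839) / (5.1/23.65) = 1.6753…
E_cross > 0 ⇒ the goods are substitutes.

1.68; substitutes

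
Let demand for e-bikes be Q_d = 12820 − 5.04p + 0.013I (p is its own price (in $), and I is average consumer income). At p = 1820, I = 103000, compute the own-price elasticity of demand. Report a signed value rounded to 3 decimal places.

-1.840

At the given values, Q_d = 12820 − 5.04(1820) + 0.013(103000) = 4986.2.
∂Q_d/∂p = −5.04.
E = (-5.04) × (1820/4986.2) = -1.83963…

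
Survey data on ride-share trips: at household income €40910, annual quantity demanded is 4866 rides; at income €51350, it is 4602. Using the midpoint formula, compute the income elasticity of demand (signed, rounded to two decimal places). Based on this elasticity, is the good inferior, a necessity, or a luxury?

-0.25; inferior

%ΔQ = (4602 − 4866)/[( 4866 + 4602)/2] = -264/4734 = -0.055766…
%ΔIncome = (51350 − 40910)/[( 40910 + 51350)/2] = 10440/46130 = 0.226316…
E_income = (-264/4734) / (10440/46130) = -0.2464…
E_income < 0 ⇒ inferior good.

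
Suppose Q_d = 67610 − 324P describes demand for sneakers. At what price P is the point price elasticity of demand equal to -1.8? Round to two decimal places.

Ed = −324P/(67610 − 324P). Set this equal to -1.8:
324P = 1.8·(67610 − 324P) ⇒ 324P(1 + 1.8) = 1.8·67610
P = 1.8·67610 / (324·2.8) = 134.1468…

134.15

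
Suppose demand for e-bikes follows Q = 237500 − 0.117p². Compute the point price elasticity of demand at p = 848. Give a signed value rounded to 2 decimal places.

-1.10

dQ/dp = −2·0.117·p = -198.432. At p = 848, Q = 153364.832.
Ed = (dQ/dp)·(p/Q) = (-198.432) × (848/153364.832) = -1.0971…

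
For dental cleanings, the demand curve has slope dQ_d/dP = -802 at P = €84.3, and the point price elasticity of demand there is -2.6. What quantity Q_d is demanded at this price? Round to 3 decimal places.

26003.308

Ed = (dQ_d/dP)·(P/Q_d) ⇒ Q_d = (dQ_d/dP)·P/Ed = (-802)·84.3/(-2.6) = 26003.30769…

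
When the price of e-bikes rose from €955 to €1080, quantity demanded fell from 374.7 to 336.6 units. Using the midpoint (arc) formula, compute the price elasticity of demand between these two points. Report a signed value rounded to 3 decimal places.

%ΔQ = (336.6 − 374.7) / [(374.7 + 336.6)/2] = -38.1/355.65 = -0.107127…
%ΔP = (1080 − 955) / [(955 + 1080)/2] = 125/1017.5 = 0.122850…
Arc Ed = %ΔQ / %ΔP = (-38.1/355.65) / (125/1017.5) = -0.87202…

-0.872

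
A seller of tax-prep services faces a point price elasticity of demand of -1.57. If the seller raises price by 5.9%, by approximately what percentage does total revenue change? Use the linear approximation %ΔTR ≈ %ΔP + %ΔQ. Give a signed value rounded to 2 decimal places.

%ΔQ ≈ Ed × %ΔP = (-1.57) × (+5.9%) = -9.2630%
%ΔTR ≈ %ΔP + %ΔQ = (+5.9%) + (-9.2630%) = -3.3630%

-3.36%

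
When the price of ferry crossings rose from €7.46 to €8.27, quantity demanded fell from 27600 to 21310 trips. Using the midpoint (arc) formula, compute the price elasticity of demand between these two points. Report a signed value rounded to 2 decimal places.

%ΔQ = (21310 − 27600) / [(27600 + 21310)/2] = -6290/24455 = -0.257207…
%ΔP = (8.27 − 7.46) / [(7.46 + 8.27)/2] = 0.81/7.865 = 0.102987…
Arc Ed = %ΔQ / %ΔP = (-6290/24455) / (0.81/7.865) = -2.4974…

-2.50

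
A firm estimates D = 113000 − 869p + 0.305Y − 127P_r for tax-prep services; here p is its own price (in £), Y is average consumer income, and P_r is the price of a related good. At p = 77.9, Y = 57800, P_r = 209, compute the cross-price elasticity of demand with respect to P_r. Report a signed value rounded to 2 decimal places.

-0.73

At the given values, D = 113000 − 869(77.9) + 0.305(57800) − 127(209) = 36390.9.
∂D/∂P_r = -127.
E = (-127) × (209/36390.9) = -0.7293…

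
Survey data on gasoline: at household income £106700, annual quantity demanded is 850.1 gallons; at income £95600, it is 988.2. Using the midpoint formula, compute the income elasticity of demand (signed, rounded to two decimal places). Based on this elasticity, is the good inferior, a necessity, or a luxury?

-1.37; inferior

%ΔQ = (988.2 − 850.1)/[( 850.1 + 988.2)/2] = 138.1/919.15 = 0.150247…
%ΔIncome = (95600 − 106700)/[( 106700 + 95600)/2] = -11100/101150 = -0.109738…
E_income = (138.1/919.15) / (-11100/101150) = -1.3691…
E_income < 0 ⇒ inferior good.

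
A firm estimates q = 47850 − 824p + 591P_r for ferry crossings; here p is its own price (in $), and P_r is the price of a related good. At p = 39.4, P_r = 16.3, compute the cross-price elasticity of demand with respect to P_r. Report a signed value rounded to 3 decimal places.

0.385

At the given values, q = 47850 − 824(39.4) + 591(16.3) = 25017.7.
∂q/∂P_r = 591.
E = (591) × (16.3/25017.7) = 0.38505…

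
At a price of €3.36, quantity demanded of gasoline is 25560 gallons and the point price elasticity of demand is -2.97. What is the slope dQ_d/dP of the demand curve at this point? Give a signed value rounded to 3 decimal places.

Ed = (dQ_d/dP)·(P/Q_d) ⇒ dQ_d/dP = Ed·Q_d/P = (-2.97)·25560/3.36 = -22593.21428…

-22593.214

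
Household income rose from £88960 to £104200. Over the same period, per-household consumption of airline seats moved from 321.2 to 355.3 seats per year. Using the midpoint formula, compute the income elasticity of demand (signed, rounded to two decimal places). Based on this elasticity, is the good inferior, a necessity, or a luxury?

%ΔQ = (355.3 − 321.2)/[( 321.2 + 355.3)/2] = 34.1/338.25 = 0.100813…
%ΔIncome = (104200 − 88960)/[( 88960 + 104200)/2] = 15240/96580 = 0.157796…
E_income = (34.1/338.25) / (15240/96580) = 0.6388…
0 < E_income < 1 ⇒ normal good, necessity.

0.64; necessity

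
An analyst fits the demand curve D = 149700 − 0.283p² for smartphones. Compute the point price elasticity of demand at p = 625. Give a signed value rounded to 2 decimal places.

dD/dp = −2·0.283·p = -353.75. At p = 625, D = 39153.125.
Ed = (dD/dp)·(p/D) = (-353.75) × (625/39153.125) = -5.6468…

-5.65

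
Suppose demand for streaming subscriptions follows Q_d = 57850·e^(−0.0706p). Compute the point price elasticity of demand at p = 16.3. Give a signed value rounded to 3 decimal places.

-1.151

dQ_d/dp = −0.0706·Q_d = -1292.2. At p = 16.3, Q_d = 18303.2.
Ed = (dQ_d/dp)·(p/Q_d) = (-1292.2) × (16.3/18303.2) = -1.15078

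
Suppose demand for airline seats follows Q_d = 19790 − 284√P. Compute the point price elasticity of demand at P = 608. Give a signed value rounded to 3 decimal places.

-0.274

dQ_d/dP = −284/(2√P) = -5.75886. At P = 608, Q_d = 12787.2.
Ed = (dQ_d/dP)·(P/Q_d) = (-5.75886) × (608/12787.2) = -0.27381…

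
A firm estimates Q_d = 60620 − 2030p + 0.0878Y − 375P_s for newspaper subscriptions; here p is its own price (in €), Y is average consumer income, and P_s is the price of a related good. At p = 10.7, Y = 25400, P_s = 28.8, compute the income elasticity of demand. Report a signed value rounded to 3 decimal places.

At the given values, Q_d = 60620 − 2030(10.7) + 0.0878(25400) − 375(28.8) = 30329.12.
∂Q_d/∂Y = 0.0878.
E = (0.0878) × (25400/30329.12) = 0.07353…

0.074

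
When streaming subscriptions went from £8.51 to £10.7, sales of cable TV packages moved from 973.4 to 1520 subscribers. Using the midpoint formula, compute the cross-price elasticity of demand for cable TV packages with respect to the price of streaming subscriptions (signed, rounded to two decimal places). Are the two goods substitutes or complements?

%ΔQ_{cable TV packages} = (1520 − 973.4)/avg = 546.6/1246.7 = 0.438437…
%ΔP_{streaming subscriptions} = (10.7 − 8.51)/avg = 2.19/9.605 = 0.228006…
E_cross = (546.6/1246.7) / (2.19/9.605) = 1.9229…
E_cross > 0 ⇒ the goods are substitutes.

1.92; substitutes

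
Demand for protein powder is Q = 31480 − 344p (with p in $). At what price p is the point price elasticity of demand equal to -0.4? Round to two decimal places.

26.15

Ed = −344p/(31480 − 344p). Set this equal to -0.4:
344p = 0.4·(31480 − 344p) ⇒ 344p(1 + 0.4) = 0.4·31480
p = 0.4·31480 / (344·1.4) = 26.1461…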